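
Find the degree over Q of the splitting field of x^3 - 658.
[K : Q] = 6

The roots of x^3 - 658 are ∛658, ω∛658, ω^2∛658 where ω = e^(2πi/3) is a primitive cube root of unity, so K = Q(∛658, ω). Now [Q(∛658):Q] = 3 (since 658 is not a perfect cube, x^3 - 658 is irreducible) and [Q(ω):Q] = 2. Both 2 and 3 divide [K:Q], and [K:Q] ≤ 3·2 = 6, so [K:Q] = 6. (Equivalently: Q(∛658) ⊂ R but ω ∉ R, so [K : Q(∛658)] = 2.)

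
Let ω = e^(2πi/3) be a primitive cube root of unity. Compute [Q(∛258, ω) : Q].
[Q(∛258, ω) : Q] = 6

[Q(∛258):Q] = 3 (min poly x^3 - 258, irreducible since 258 is not a perfect cube). [Q(ω):Q] = 2 (min poly x^2 + x + 1). Since Q(∛258) ⊂ R and ω ∉ R, we have ω ∉ Q(∛258), so x^2 + x + 1 remains irreducible over Q(∛258) and [Q(∛258, ω) : Q(∛258)] = 2. By the tower law, [Q(∛258, ω) : Q] = 3 · 2 = 6. (In fact Q(∛258, ω) is the splitting field of x^3 - 258 over Q.)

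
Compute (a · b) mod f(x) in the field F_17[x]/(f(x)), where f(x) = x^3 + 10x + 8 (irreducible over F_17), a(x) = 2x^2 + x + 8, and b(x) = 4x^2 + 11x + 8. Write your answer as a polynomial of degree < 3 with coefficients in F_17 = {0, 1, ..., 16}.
a · b ≡ 13x^2 + 10x + 9 (mod f(x))

Multiply in F_17[x]: a(x)·b(x) = (2x^2 + x + 8)·(4x^2 + 11x + 8) = 8x^4 + 9x^3 + 8x^2 + 11x + 13. This has degree ≥ 3, so divide by f(x) over F_17: 8x^4 + 9x^3 + 8x^2 + 11x + 13 = (8x + 9)·(x^3 + 10x + 8) + (13x^2 + 10x + 9). Hence a·b ≡ 13x^2 + 10x + 9 (mod f). (F_17[x]/(f) is a field with 17^3 = 4913 elements since f is irreducible of degree 3.)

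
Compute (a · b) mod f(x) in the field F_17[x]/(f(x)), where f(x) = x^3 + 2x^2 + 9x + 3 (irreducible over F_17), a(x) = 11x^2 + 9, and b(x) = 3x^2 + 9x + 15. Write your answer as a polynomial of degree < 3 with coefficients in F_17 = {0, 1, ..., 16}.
a · b ≡ 16x^2 + 8x + 2 (mod f(x))

Multiply in F_17[x]: a(x)·b(x) = (11x^2 + 9)·(3x^2 + 9x + 15) = 16x^4 + 14x^3 + 5x^2 + 13x + 16. This has degree ≥ 3, so divide by f(x) over F_17: 16x^4 + 14x^3 + 5x^2 + 13x + 16 = (16x + 16)·(x^3 + 2x^2 + 9x + 3) + (16x^2 + 8x + 2). Hence a·b ≡ 16x^2 + 8x + 2 (mod f). (F_17[x]/(f) is a field with 17^3 = 4913 elements since f is irreducible of degree 3.)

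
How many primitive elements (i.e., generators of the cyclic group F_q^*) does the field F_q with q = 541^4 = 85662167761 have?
There are φ(85662167760) = 21006397440 primitive elements

F_q^* is cyclic of order q - 1 = 85662167760. A cyclic group of order m has exactly φ(m) generators. Here m = 85662167760 = 2^4 · 3^3 · 5 · 13 · 271 · 11257, so the number of primitive elements is φ(85662167760) = 21006397440.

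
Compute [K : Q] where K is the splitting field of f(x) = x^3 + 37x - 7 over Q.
[K : Q] = 6

By the rational root test, any rational root of the monic integer polynomial f(x) = x^3 + 37x - 7 must be an integer dividing the constant term -7, i.e. one of ±{1, 7}. Evaluating: f(1) = 31, f(-1) = -45, f(7) = 595, f(-7) = -609; none is 0, so f has no rational root and is therefore irreducible over Q (a cubic with no linear factor over a field is irreducible). For an irreducible cubic, the Galois group is A_3 or S_3 according as the discriminant disc(f) = -4a^3 - 27b^2 = -4·(37)^3 - 27·(-7)^2 = -203935 is or is not a square in Q. Here disc(f) = -203935 is not a perfect square in Q, so the Galois group of f over Q is not contained in A_3 and must be all of S_3. The splitting field has degree |S_3| = 6 over Q, so [K : Q] = 6.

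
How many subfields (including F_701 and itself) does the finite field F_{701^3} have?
F_{701^3} has 2 subfields

The subfields of F_{p^n} are exactly the fields F_{p^d} for d | n (each is the fixed field of the unique index-d subgroup of Gal(F_{p^n}/F_p) ≅ Z/nZ). The divisors of n = 3 are {1, 3}, giving 2 subfields: F_{701^1}, F_{701^3}.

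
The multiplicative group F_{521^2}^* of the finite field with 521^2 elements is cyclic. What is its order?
|F_{521^2}^*| = 271440

F_{521^2} has 521^2 = 271441 elements; its multiplicative group consists of all nonzero elements, so |F_{521^2}^*| = 271441 - 1 = 271440. (It is cyclic since any finite subgroup of the multiplicative group of a field is cyclic.)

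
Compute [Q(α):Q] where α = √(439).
[Q(α):Q] = 2

[Q(α):Q] equals the degree of the minimal polynomial of α. Here α^2 = 439 and x^2 - 439 is irreducible (d = 439 is squarefree, ≠ 1, hence not a square), so deg(m_α) = 2. Thus [Q(α):Q] = 2.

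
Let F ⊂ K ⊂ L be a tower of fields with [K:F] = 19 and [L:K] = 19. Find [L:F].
[L:F] = 361

The tower law says that for any tower of field extensions F ⊂ K ⊂ L with finite degrees, [L:F] = [L:K] · [K:F]. Here this gives [L:F] = 19 · 19 = 361.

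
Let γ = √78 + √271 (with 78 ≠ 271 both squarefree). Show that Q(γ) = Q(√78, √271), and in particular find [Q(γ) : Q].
[Q(γ) : Q] = 4 (equivalently, Q(γ) = Q(√78, √271))

Obviously Q(γ) ⊆ Q(√78, √271), and [Q(√78, √271):Q] = 4 (since 78, 271 are distinct squarefree integers > 1 with 21138 not a perfect square). To show equality we compute the minimal polynomial of γ. From γ = √78 + √271: γ^2 = 78 + 2√(21138) + 271 = 349 + 2√(21138), so γ^2 - 349 = 2√(21138); squaring, (γ^2 - 349)^2 = 4·21138, i.e. γ^4 - 698γ^2 + 121801 - 84552 = 0, i.e. γ^4 - 698γ^2 + 37249 = 0. So γ is a root of x^4 - 698x^2 + 37249. This polynomial is irreducible over Q: it has no rational root (each ±√78 ± √271 is irrational), and any factorization into two quadratics over Q would force √(21138) ∈ Q (pairing opposite roots) or √78, √271 ∈ Q (other pairings), all impossible. Hence [Q(γ):Q] = 4 = [Q(√78, √271):Q], so Q(γ) = Q(√78, √271).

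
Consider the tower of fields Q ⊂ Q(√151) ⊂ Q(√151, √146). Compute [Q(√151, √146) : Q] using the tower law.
[Q(√151, √146) : Q] = 4

[Q(√151):Q] = 2 (min poly x^2 - 151, irreducible since 151 is squarefree > 1). For the top step, suppose √146 ∈ Q(√151), say √146 = c + d√151 with c, d ∈ Q. Squaring: 146 = c^2 + 151d^2 + 2cd√151. Since √151 ∉ Q this forces 2cd = 0. If d = 0 then √146 = c ∈ Q, contradicting 146 squarefree > 1. If c = 0 then 146 = 151d^2, so 151·146 = (151d)^2 is a perfect square in Q — but 151·146 = 22046 is not a perfect square (since 151 and 146 are distinct squarefree integers). Contradiction. Hence √146 ∉ Q(√151), so x^2 - 146 stays irreducible over Q(√151) and [Q(√151, √146) : Q(√151)] = 2. By the tower law, [Q(√151, √146) : Q] = 2 · 2 = 4.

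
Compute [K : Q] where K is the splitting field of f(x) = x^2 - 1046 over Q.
[K : Q] = 2

f(x) = x^2 - 1046 factors as (x - √1046)(x + √1046). The splitting field is K = Q(√1046). Since 1046 is squarefree and > 1, it is not a perfect square, so x^2 - 1046 is irreducible over Q and [Q(√1046) : Q] = 2. Hence [K : Q] = 2.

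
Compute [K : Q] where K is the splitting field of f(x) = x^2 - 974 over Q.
[K : Q] = 2

f(x) = x^2 - 974 factors as (x - √974)(x + √974). The splitting field is K = Q(√974). Since 974 is squarefree and > 1, it is not a perfect square, so x^2 - 974 is irreducible over Q and [Q(√974) : Q] = 2. Hence [K : Q] = 2.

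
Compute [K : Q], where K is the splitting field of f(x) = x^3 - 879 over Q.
[K : Q] = 6

The roots of x^3 - 879 are ∛879, ω∛879, ω^2∛879 where ω = e^(2πi/3) is a primitive cube root of unity, so K = Q(∛879, ω). Now [Q(∛879):Q] = 3 (since 879 is not a perfect cube, x^3 - 879 is irreducible) and [Q(ω):Q] = 2. Both 2 and 3 divide [K:Q], and [K:Q] ≤ 3·2 = 6, so [K:Q] = 6. (Equivalently: Q(∛879) ⊂ R but ω ∉ R, so [K : Q(∛879)] = 2.)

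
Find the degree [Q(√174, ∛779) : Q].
[Q(√174, ∛779) : Q] = 6

Let L = Q(√174, ∛779). Since Q(√174) ⊂ L and [Q(√174):Q] = 2, the tower law gives 2 | [L:Q]. Likewise Q(∛779) ⊂ L with [Q(∛779):Q] = 3 (because 779 is not a perfect cube), so 3 | [L:Q]. As gcd(2,3) = 1, [L:Q] is divisible by 6. Conversely L is generated over Q by √174 and ∛779, so [L:Q] ≤ 2·3 = 6. Therefore [Q(√174, ∛779) : Q] = 6.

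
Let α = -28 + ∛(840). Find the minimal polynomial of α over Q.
m_α(x) = x^3 + 84x^2 + 2352x + 21112

Set β = α + 28 = ∛(840), so β^3 = 840. Then (α + 28)^3 - 840 = 0, i.e. α is a root of g(x) = (x + 28)^3 - 840 = x^3 + 84x^2 + 2352x + 21112. Since g(x) = h(x + 28) where h(x) = x^3 - 840, and h is irreducible over Q (because 840 is not a perfect cube, so h has no rational root, and a monic cubic with no rational root is irreducible), g is also irreducible (irreducibility is preserved under the substitution x → x + 28). Hence m_α(x) = x^3 + 84x^2 + 2352x + 21112.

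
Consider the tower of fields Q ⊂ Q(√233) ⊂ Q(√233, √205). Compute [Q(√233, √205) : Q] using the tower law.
[Q(√233, √205) : Q] = 4

[Q(√233):Q] = 2 (min poly x^2 - 233, irreducible since 233 is squarefree > 1). For the top step, suppose √205 ∈ Q(√233), say √205 = c + d√233 with c, d ∈ Q. Squaring: 205 = c^2 + 233d^2 + 2cd√233. Since √233 ∉ Q this forces 2cd = 0. If d = 0 then √205 = c ∈ Q, contradicting 205 squarefree > 1. If c = 0 then 205 = 233d^2, so 233·205 = (233d)^2 is a perfect square in Q — but 233·205 = 47765 is not a perfect square (since 233 and 205 are distinct squarefree integers). Contradiction. Hence √205 ∉ Q(√233), so x^2 - 205 stays irreducible over Q(√233) and [Q(√233, √205) : Q(√233)] = 2. By the tower law, [Q(√233, √205) : Q] = 2 · 2 = 4.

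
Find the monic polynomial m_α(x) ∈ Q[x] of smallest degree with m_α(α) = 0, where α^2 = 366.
m_α(x) = x^2 - 366

α satisfies α^2 - 366 = 0, so x^2 - 366 annihilates α. Since d = 366 is squarefree and ≠ 1, it is not a perfect square in Q, so x^2 - 366 has no rational root and is therefore irreducible over Q (a degree-2 polynomial over a field is irreducible iff it has no root). Hence m_α(x) = x^2 - 366.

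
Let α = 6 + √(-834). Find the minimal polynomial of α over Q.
m_α(x) = x^2 - 12x + 870

From α - 6 = √(-834), squaring gives (α - 6)^2 = -834, i.e. α^2 - 12α + 36 = -834, so α^2 - 12α + 870 = 0. The discriminant of x^2 - 12x + 870 is (-12)^2 - 4·(870) = 144 - 3480 = -3336, and 4·(-834) is not a perfect square in Q since -834 is squarefree and ≠ 1. Hence x^2 - 12x + 870 is irreducible over Q and is the minimal polynomial of α.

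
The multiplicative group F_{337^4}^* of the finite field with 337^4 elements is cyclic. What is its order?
|F_{337^4}^*| = 12897917760

F_{337^4} has 337^4 = 12897917761 elements; its multiplicative group consists of all nonzero elements, so |F_{337^4}^*| = 12897917761 - 1 = 12897917760. (It is cyclic since any finite subgroup of the multiplicative group of a field is cyclic.)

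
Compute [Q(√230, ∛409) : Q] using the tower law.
[Q(√230, ∛409) : Q] = 6

Let L = Q(√230, ∛409). Since Q(√230) ⊂ L and [Q(√230):Q] = 2, the tower law gives 2 | [L:Q]. Likewise Q(∛409) ⊂ L with [Q(∛409):Q] = 3 (because 409 is not a perfect cube), so 3 | [L:Q]. As gcd(2,3) = 1, [L:Q] is divisible by 6. Conversely L is generated over Q by √230 and ∛409, so [L:Q] ≤ 2·3 = 6. Therefore [Q(√230, ∛409) : Q] = 6.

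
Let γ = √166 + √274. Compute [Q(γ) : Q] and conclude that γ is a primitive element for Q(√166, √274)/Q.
[Q(γ) : Q] = 4 (equivalently, Q(γ) = Q(√166, √274))

Obviously Q(γ) ⊆ Q(√166, √274), and [Q(√166, √274):Q] = 4 (since 166, 274 are distinct squarefree integers > 1 with 45484 not a perfect square). To show equality we compute the minimal polynomial of γ. From γ = √166 + √274: γ^2 = 166 + 2√(45484) + 274 = 440 + 2√(45484), so γ^2 - 440 = 2√(45484); squaring, (γ^2 - 440)^2 = 4·45484, i.e. γ^4 - 880γ^2 + 193600 - 181936 = 0, i.e. γ^4 - 880γ^2 + 11664 = 0. So γ is a root of x^4 - 880x^2 + 11664. This polynomial is irreducible over Q: it has no rational root (each ±√166 ± √274 is irrational), and any factorization into two quadratics over Q would force √(45484) ∈ Q (pairing opposite roots) or √166, √274 ∈ Q (other pairings), all impossible. Hence [Q(γ):Q] = 4 = [Q(√166, √274):Q], so Q(γ) = Q(√166, √274).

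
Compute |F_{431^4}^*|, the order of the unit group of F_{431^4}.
|F_{431^4}^*| = 34507149120

F_{431^4} has 431^4 = 34507149121 elements; its multiplicative group consists of all nonzero elements, so |F_{431^4}^*| = 34507149121 - 1 = 34507149120. (It is cyclic since any finite subgroup of the multiplicative group of a field is cyclic.)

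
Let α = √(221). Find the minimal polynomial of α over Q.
m_α(x) = x^2 - 221

α satisfies α^2 - 221 = 0, so x^2 - 221 annihilates α. Since d = 221 is squarefree and ≠ 1, it is not a perfect square in Q, so x^2 - 221 has no rational root and is therefore irreducible over Q (a degree-2 polynomial over a field is irreducible iff it has no root). Hence m_α(x) = x^2 - 221.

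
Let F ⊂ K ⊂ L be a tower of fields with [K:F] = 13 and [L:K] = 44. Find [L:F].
[L:F] = 572

The tower law says that for any tower of field extensions F ⊂ K ⊂ L with finite degrees, [L:F] = [L:K] · [K:F]. Here this gives [L:F] = 44 · 13 = 572.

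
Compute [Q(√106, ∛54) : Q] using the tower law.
[Q(√106, ∛54) : Q] = 6

Let L = Q(√106, ∛54). Since Q(√106) ⊂ L and [Q(√106):Q] = 2, the tower law gives 2 | [L:Q]. Likewise Q(∛54) ⊂ L with [Q(∛54):Q] = 3 (because 54 is not a perfect cube), so 3 | [L:Q]. As gcd(2,3) = 1, [L:Q] is divisible by 6. Conversely L is generated over Q by √106 and ∛54, so [L:Q] ≤ 2·3 = 6. Therefore [Q(√106, ∛54) : Q] = 6.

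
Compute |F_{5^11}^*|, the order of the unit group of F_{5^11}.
|F_{5^11}^*| = 48828124

F_{5^11} has 5^11 = 48828125 elements; its multiplicative group consists of all nonzero elements, so |F_{5^11}^*| = 48828125 - 1 = 48828124. (It is cyclic since any finite subgroup of the multiplicative group of a field is cyclic.)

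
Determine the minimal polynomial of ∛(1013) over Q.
m_α(x) = x^3 - 1013

α satisfies α^3 = 1013, so x^3 - 1013 annihilates α. By the rational root test, a rational root p/q (in lowest terms) of x^3 - 1013 would satisfy p^3 = 1013 q^3, forcing q = 1 and p^3 = 1013; but 1013 is not a perfect cube, contradiction. A monic cubic over Q with no rational root is irreducible (any nontrivial factorization would include a linear factor). Hence x^3 - 1013 is the minimal polynomial of α, and in particular [Q(α):Q] = 3.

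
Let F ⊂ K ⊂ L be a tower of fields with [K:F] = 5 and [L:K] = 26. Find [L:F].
[L:F] = 130

The tower law says that for any tower of field extensions F ⊂ K ⊂ L with finite degrees, [L:F] = [L:K] · [K:F]. Here this gives [L:F] = 26 · 5 = 130.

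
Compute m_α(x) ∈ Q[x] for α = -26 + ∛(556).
m_α(x) = x^3 + 78x^2 + 2028x + 17020

Set β = α + 26 = ∛(556), so β^3 = 556. Then (α + 26)^3 - 556 = 0, i.e. α is a root of g(x) = (x + 26)^3 - 556 = x^3 + 78x^2 + 2028x + 17020. Since g(x) = h(x + 26) where h(x) = x^3 - 556, and h is irreducible over Q (because 556 is not a perfect cube, so h has no rational root, and a monic cubic with no rational root is irreducible), g is also irreducible (irreducibility is preserved under the substitution x → x + 26). Hence m_α(x) = x^3 + 78x^2 + 2028x + 17020.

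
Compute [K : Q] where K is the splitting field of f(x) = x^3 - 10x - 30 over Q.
[K : Q] = 6

By the rational root test, any rational root of the monic integer polynomial f(x) = x^3 - 10x - 30 must be an integer dividing the constant term -30, i.e. one of ±{1, 2, 3, 5, 6, 10, 15, 30}. Evaluating: f(1) = -39, f(-1) = -21, f(2) = -42, f(-2) = -18, f(3) = -33, f(-3) = -27, f(5) = 45, f(-5) = -105, f(6) = 126, f(-6) = -186, f(10) = 870, f(-10) = -930, f(15) = 3195, f(-15) = -3255, f(30) = 26670, f(-30) = -26730; none is 0, so f has no rational root and is therefore irreducible over Q (a cubic with no linear factor over a field is irreducible). For an irreducible cubic, the Galois group is A_3 or S_3 according as the discriminant disc(f) = -4a^3 - 27b^2 = -4·(-10)^3 - 27·(-30)^2 = -20300 is or is not a square in Q. Here disc(f) = -20300 is not a perfect square in Q, so the Galois group of f over Q is not contained in A_3 and must be all of S_3. The splitting field has degree |S_3| = 6 over Q, so [K : Q] = 6.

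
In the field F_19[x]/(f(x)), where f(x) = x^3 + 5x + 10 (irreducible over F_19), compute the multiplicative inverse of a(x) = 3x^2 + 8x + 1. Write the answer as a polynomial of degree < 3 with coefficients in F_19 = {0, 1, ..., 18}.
a(x)^(-1) ≡ 17x^2 + 4x + 18 (mod f(x))

Since f is irreducible over F_19, F_19[x]/(f) is a field and a(x) ≠ 0 has an inverse. Apply the extended Euclidean algorithm to f(x) and a(x) in F_19[x]: f(x) = (13x + 16)·a(x) + (16x + 13);  a(x) = (18x + 12)·(16x + 13) + (16). The last nonzero remainder is the constant 16 = gcd(f, a) in F_19. Back-substituting through the division chain expresses 16 = s(x)·a(x) + t(x)·f(x) with s(x) ≡ 6x^2 + 7x + 3 (mod f), so (6x^2 + 7x + 3)·a(x) ≡ 16 (mod f). Multiplying by 16^(-1) ≡ 6 in F_19 gives a(x)^(-1) ≡ 6·(6x^2 + 7x + 3) ≡ 17x^2 + 4x + 18 (mod f). Check: (3x^2 + 8x + 1)·(17x^2 + 4x + 18) = 13x^4 + 15x^3 + 8x^2 + 15x + 18 ≡ 1 (mod x^3 + 5x + 10).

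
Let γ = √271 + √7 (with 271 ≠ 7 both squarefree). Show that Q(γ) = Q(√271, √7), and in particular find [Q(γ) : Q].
[Q(γ) : Q] = 4 (equivalently, Q(γ) = Q(√271, √7))

Obviously Q(γ) ⊆ Q(√271, √7), and [Q(√271, √7):Q] = 4 (since 271, 7 are distinct squarefree integers > 1 with 1897 not a perfect square). To show equality we compute the minimal polynomial of γ. From γ = √271 + √7: γ^2 = 271 + 2√(1897) + 7 = 278 + 2√(1897), so γ^2 - 278 = 2√(1897); squaring, (γ^2 - 278)^2 = 4·1897, i.e. γ^4 - 556γ^2 + 77284 - 7588 = 0, i.e. γ^4 - 556γ^2 + 69696 = 0. So γ is a root of x^4 - 556x^2 + 69696. This polynomial is irreducible over Q: it has no rational root (each ±√271 ± √7 is irrational), and any factorization into two quadratics over Q would force √(1897) ∈ Q (pairing opposite roots) or √271, √7 ∈ Q (other pairings), all impossible. Hence [Q(γ):Q] = 4 = [Q(√271, √7):Q], so Q(γ) = Q(√271, √7).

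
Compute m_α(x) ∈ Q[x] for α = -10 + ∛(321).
m_α(x) = x^3 + 30x^2 + 300x + 679

Set β = α + 10 = ∛(321), so β^3 = 321. Then (α + 10)^3 - 321 = 0, i.e. α is a root of g(x) = (x + 10)^3 - 321 = x^3 + 30x^2 + 300x + 679. Since g(x) = h(x + 10) where h(x) = x^3 - 321, and h is irreducible over Q (because 321 is not a perfect cube, so h has no rational root, and a monic cubic with no rational root is irreducible), g is also irreducible (irreducibility is preserved under the substitution x → x + 10). Hence m_α(x) = x^3 + 30x^2 + 300x + 679.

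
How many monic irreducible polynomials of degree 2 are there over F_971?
There are 470935 monic irreducible polynomials of degree 2 over F_971

Each element of F_{971^2} that lies in no proper subfield is a root of exactly one monic irreducible of degree 2 over F_971, and each such polynomial has 2 distinct roots in F_{971^2}. By Möbius inversion the count is N_971(2) = (1/2) Σ_{d|2} μ(2/d) · 971^d = (1/2)(μ(2)·971^1 + μ(1)·971^2) = 941870/2 = 470935.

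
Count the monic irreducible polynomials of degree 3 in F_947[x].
There are 283092392 monic irreducible polynomials of degree 3 over F_947

Each element of F_{947^3} that lies in no proper subfield is a root of exactly one monic irreducible of degree 3 over F_947, and each such polynomial has 3 distinct roots in F_{947^3}. By Möbius inversion the count is N_947(3) = (1/3) Σ_{d|3} μ(3/d) · 947^d = (1/3)(μ(3)·947^1 + μ(1)·947^3) = 849277176/3 = 283092392.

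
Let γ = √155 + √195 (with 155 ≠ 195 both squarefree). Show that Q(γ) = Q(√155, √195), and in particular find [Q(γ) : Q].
[Q(γ) : Q] = 4 (equivalently, Q(γ) = Q(√155, √195))

Obviously Q(γ) ⊆ Q(√155, √195), and [Q(√155, √195):Q] = 4 (since 155, 195 are distinct squarefree integers > 1 with 30225 not a perfect square). To show equality we compute the minimal polynomial of γ. From γ = √155 + √195: γ^2 = 155 + 2√(30225) + 195 = 350 + 2√(30225), so γ^2 - 350 = 2√(30225); squaring, (γ^2 - 350)^2 = 4·30225, i.e. γ^4 - 700γ^2 + 122500 - 120900 = 0, i.e. γ^4 - 700γ^2 + 1600 = 0. So γ is a root of x^4 - 700x^2 + 1600. This polynomial is irreducible over Q: it has no rational root (each ±√155 ± √195 is irrational), and any factorization into two quadratics over Q would force √(30225) ∈ Q (pairing opposite roots) or √155, √195 ∈ Q (other pairings), all impossible. Hence [Q(γ):Q] = 4 = [Q(√155, √195):Q], so Q(γ) = Q(√155, √195).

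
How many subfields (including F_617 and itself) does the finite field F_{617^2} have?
F_{617^2} has 2 subfields

The subfields of F_{p^n} are exactly the fields F_{p^d} for d | n (each is the fixed field of the unique index-d subgroup of Gal(F_{p^n}/F_p) ≅ Z/nZ). The divisors of n = 2 are {1, 2}, giving 2 subfields: F_{617^1}, F_{617^2}.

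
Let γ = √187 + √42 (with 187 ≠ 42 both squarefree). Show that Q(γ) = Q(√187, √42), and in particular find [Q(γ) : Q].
[Q(γ) : Q] = 4 (equivalently, Q(γ) = Q(√187, √42))

Obviously Q(γ) ⊆ Q(√187, √42), and [Q(√187, √42):Q] = 4 (since 187, 42 are distinct squarefree integers > 1 with 7854 not a perfect square). To show equality we compute the minimal polynomial of γ. From γ = √187 + √42: γ^2 = 187 + 2√(7854) + 42 = 229 + 2√(7854), so γ^2 - 229 = 2√(7854); squaring, (γ^2 - 229)^2 = 4·7854, i.e. γ^4 - 458γ^2 + 52441 - 31416 = 0, i.e. γ^4 - 458γ^2 + 21025 = 0. So γ is a root of x^4 - 458x^2 + 21025. This polynomial is irreducible over Q: it has no rational root (each ±√187 ± √42 is irrational), and any factorization into two quadratics over Q would force √(7854) ∈ Q (pairing opposite roots) or √187, √42 ∈ Q (other pairings), all impossible. Hence [Q(γ):Q] = 4 = [Q(√187, √42):Q], so Q(γ) = Q(√187, √42).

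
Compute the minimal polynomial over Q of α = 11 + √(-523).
m_α(x) = x^2 - 22x + 644

From α - 11 = √(-523), squaring gives (α - 11)^2 = -523, i.e. α^2 - 22α + 121 = -523, so α^2 - 22α + 644 = 0. The discriminant of x^2 - 22x + 644 is (-22)^2 - 4·(644) = 484 - 2576 = -2092, and 4·(-523) is not a perfect square in Q since -523 is squarefree and ≠ 1. Hence x^2 - 22x + 644 is irreducible over Q and is the minimal polynomial of α.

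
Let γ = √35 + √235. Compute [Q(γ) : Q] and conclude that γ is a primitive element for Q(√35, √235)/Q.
[Q(γ) : Q] = 4 (equivalently, Q(γ) = Q(√35, √235))

Obviously Q(γ) ⊆ Q(√35, √235), and [Q(√35, √235):Q] = 4 (since 35, 235 are distinct squarefree integers > 1 with 8225 not a perfect square). To show equality we compute the minimal polynomial of γ. From γ = √35 + √235: γ^2 = 35 + 2√(8225) + 235 = 270 + 2√(8225), so γ^2 - 270 = 2√(8225); squaring, (γ^2 - 270)^2 = 4·8225, i.e. γ^4 - 540γ^2 + 72900 - 32900 = 0, i.e. γ^4 - 540γ^2 + 40000 = 0. So γ is a root of x^4 - 540x^2 + 40000. This polynomial is irreducible over Q: it has no rational root (each ±√35 ± √235 is irrational), and any factorization into two quadratics over Q would force √(8225) ∈ Q (pairing opposite roots) or √35, √235 ∈ Q (other pairings), all impossible. Hence [Q(γ):Q] = 4 = [Q(√35, √235):Q], so Q(γ) = Q(√35, √235).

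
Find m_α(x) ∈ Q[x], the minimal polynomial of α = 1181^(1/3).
m_α(x) = x^3 - 1181

α satisfies α^3 = 1181, so x^3 - 1181 annihilates α. By the rational root test, a rational root p/q (in lowest terms) of x^3 - 1181 would satisfy p^3 = 1181 q^3, forcing q = 1 and p^3 = 1181; but 1181 is not a perfect cube, contradiction. A monic cubic over Q with no rational root is irreducible (any nontrivial factorization would include a linear factor). Hence x^3 - 1181 is the minimal polynomial of α, and in particular [Q(α):Q] = 3.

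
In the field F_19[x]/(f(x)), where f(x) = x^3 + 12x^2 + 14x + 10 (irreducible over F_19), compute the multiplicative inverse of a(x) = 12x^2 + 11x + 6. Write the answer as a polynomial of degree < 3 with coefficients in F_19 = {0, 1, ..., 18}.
a(x)^(-1) ≡ 4x^2 + 16 (mod f(x))

Since f is irreducible over F_19, F_19[x]/(f) is a field and a(x) ≠ 0 has an inverse. Apply the extended Euclidean algorithm to f(x) and a(x) in F_19[x]: f(x) = (8x)·a(x) + (4x + 10);  a(x) = (3x)·(4x + 10) + (6). The last nonzero remainder is the constant 6 = gcd(f, a) in F_19. Back-substituting through the division chain expresses 6 = s(x)·a(x) + t(x)·f(x) with s(x) ≡ 5x^2 + 1 (mod f), so (5x^2 + 1)·a(x) ≡ 6 (mod f). Multiplying by 6^(-1) ≡ 16 in F_19 gives a(x)^(-1) ≡ 16·(5x^2 + 1) ≡ 4x^2 + 16 (mod f). Check: (12x^2 + 11x + 6)·(4x^2 + 16) = 10x^4 + 6x^3 + 7x^2 + 5x + 1 ≡ 1 (mod x^3 + 12x^2 + 14x + 10).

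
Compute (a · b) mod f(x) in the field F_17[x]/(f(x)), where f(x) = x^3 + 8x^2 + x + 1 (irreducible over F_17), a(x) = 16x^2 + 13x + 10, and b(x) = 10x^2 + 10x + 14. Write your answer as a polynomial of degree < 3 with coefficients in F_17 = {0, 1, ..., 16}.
a · b ≡ 3x^2 + 7x + 8 (mod f(x))

Multiply in F_17[x]: a(x)·b(x) = (16x^2 + 13x + 10)·(10x^2 + 10x + 14) = 7x^4 + x^3 + 12x^2 + 10x + 4. This has degree ≥ 3, so divide by f(x) over F_17: 7x^4 + x^3 + 12x^2 + 10x + 4 = (7x + 13)·(x^3 + 8x^2 + x + 1) + (3x^2 + 7x + 8). Hence a·b ≡ 3x^2 + 7x + 8 (mod f). (F_17[x]/(f) is a field with 17^3 = 4913 elements since f is irreducible of degree 3.)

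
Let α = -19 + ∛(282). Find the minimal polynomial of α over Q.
m_α(x) = x^3 + 57x^2 + 1083x + 6577

Set β = α + 19 = ∛(282), so β^3 = 282. Then (α + 19)^3 - 282 = 0, i.e. α is a root of g(x) = (x + 19)^3 - 282 = x^3 + 57x^2 + 1083x + 6577. Since g(x) = h(x + 19) where h(x) = x^3 - 282, and h is irreducible over Q (because 282 is not a perfect cube, so h has no rational root, and a monic cubic with no rational root is irreducible), g is also irreducible (irreducibility is preserved under the substitution x → x + 19). Hence m_α(x) = x^3 + 57x^2 + 1083x + 6577.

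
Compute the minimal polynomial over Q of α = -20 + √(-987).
m_α(x) = x^2 + 40x + 1387

From α + 20 = √(-987), squaring gives (α + 20)^2 = -987, i.e. α^2 + 40α + 400 = -987, so α^2 + 40α + 1387 = 0. The discriminant of x^2 + 40x + 1387 is (40)^2 - 4·(1387) = 1600 - 5548 = -3948, and 4·(-987) is not a perfect square in Q since -987 is squarefree and ≠ 1. Hence x^2 + 40x + 1387 is irreducible over Q and is the minimal polynomial of α.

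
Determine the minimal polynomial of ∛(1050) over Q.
m_α(x) = x^3 - 1050

α satisfies α^3 = 1050, so x^3 - 1050 annihilates α. By the rational root test, a rational root p/q (in lowest terms) of x^3 - 1050 would satisfy p^3 = 1050 q^3, forcing q = 1 and p^3 = 1050; but 1050 is not a perfect cube, contradiction. A monic cubic over Q with no rational root is irreducible (any nontrivial factorization would include a linear factor). Hence x^3 - 1050 is the minimal polynomial of α, and in particular [Q(α):Q] = 3.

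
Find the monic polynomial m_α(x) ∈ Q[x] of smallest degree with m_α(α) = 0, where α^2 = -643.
m_α(x) = x^2 + 643

α satisfies α^2 + 643 = 0, so x^2 + 643 annihilates α. Since d = -643 is squarefree and ≠ 1, it is not a perfect square in Q, so x^2 + 643 has no rational root and is therefore irreducible over Q (a degree-2 polynomial over a field is irreducible iff it has no root). Hence m_α(x) = x^2 + 643.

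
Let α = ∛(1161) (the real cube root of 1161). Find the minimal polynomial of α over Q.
m_α(x) = x^3 - 1161

α satisfies α^3 = 1161, so x^3 - 1161 annihilates α. By the rational root test, a rational root p/q (in lowest terms) of x^3 - 1161 would satisfy p^3 = 1161 q^3, forcing q = 1 and p^3 = 1161; but 1161 is not a perfect cube, contradiction. A monic cubic over Q with no rational root is irreducible (any nontrivial factorization would include a linear factor). Hence x^3 - 1161 is the minimal polynomial of α, and in particular [Q(α):Q] = 3.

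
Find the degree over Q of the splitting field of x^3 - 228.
[K : Q] = 6

The roots of x^3 - 228 are ∛228, ω∛228, ω^2∛228 where ω = e^(2πi/3) is a primitive cube root of unity, so K = Q(∛228, ω). Now [Q(∛228):Q] = 3 (since 228 is not a perfect cube, x^3 - 228 is irreducible) and [Q(ω):Q] = 2. Both 2 and 3 divide [K:Q], and [K:Q] ≤ 3·2 = 6, so [K:Q] = 6. (Equivalently: Q(∛228) ⊂ R but ω ∉ R, so [K : Q(∛228)] = 2.)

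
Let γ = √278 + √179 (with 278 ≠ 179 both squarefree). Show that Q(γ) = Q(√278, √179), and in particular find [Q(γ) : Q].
[Q(γ) : Q] = 4 (equivalently, Q(γ) = Q(√278, √179))

Obviously Q(γ) ⊆ Q(√278, √179), and [Q(√278, √179):Q] = 4 (since 278, 179 are distinct squarefree integers > 1 with 49762 not a perfect square). To show equality we compute the minimal polynomial of γ. From γ = √278 + √179: γ^2 = 278 + 2√(49762) + 179 = 457 + 2√(49762), so γ^2 - 457 = 2√(49762); squaring, (γ^2 - 457)^2 = 4·49762, i.e. γ^4 - 914γ^2 + 208849 - 199048 = 0, i.e. γ^4 - 914γ^2 + 9801 = 0. So γ is a root of x^4 - 914x^2 + 9801. This polynomial is irreducible over Q: it has no rational root (each ±√278 ± √179 is irrational), and any factorization into two quadratics over Q would force √(49762) ∈ Q (pairing opposite roots) or √278, √179 ∈ Q (other pairings), all impossible. Hence [Q(γ):Q] = 4 = [Q(√278, √179):Q], so Q(γ) = Q(√278, √179).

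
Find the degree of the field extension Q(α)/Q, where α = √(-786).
[Q(α):Q] = 2

[Q(α):Q] equals the degree of the minimal polynomial of α. Here α^2 = -786 and x^2 + 786 is irreducible (d = -786 is squarefree, ≠ 1, hence not a square), so deg(m_α) = 2. Thus [Q(α):Q] = 2.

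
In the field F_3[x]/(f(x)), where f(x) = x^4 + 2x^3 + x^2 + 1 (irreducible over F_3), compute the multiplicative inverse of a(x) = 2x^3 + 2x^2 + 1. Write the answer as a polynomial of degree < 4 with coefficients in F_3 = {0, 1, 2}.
a(x)^(-1) ≡ 2x^3 + 2x (mod f(x))

Since f is irreducible over F_3, F_3[x]/(f) is a field and a(x) ≠ 0 has an inverse. Apply the extended Euclidean algorithm to f(x) and a(x) in F_3[x]: f(x) = (2x + 2)·a(x) + (x + 2);  a(x) = (2x^2 + x + 1)·(x + 2) + (2). The last nonzero remainder is the constant 2 = gcd(f, a) in F_3. Back-substituting through the division chain expresses 2 = s(x)·a(x) + t(x)·f(x) with s(x) ≡ x^3 + x (mod f), so (x^3 + x)·a(x) ≡ 2 (mod f). Multiplying by 2^(-1) ≡ 2 in F_3 gives a(x)^(-1) ≡ 2·(x^3 + x) ≡ 2x^3 + 2x (mod f). Check: (2x^3 + 2x^2 + 1)·(2x^3 + 2x) = x^6 + x^5 + x^4 + 2x ≡ 1 (mod x^4 + 2x^3 + x^2 + 1).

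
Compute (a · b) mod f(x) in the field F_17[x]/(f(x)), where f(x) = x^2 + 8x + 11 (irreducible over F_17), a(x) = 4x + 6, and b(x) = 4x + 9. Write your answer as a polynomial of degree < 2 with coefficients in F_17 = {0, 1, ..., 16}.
a · b ≡ 14 (mod f(x))

Multiply in F_17[x]: a(x)·b(x) = (4x + 6)·(4x + 9) = 16x^2 + 9x + 3. This has degree ≥ 2, so divide by f(x) over F_17: 16x^2 + 9x + 3 = (16)·(x^2 + 8x + 11) + (14). Hence a·b ≡ 14 (mod f). (F_17[x]/(f) is a field with 17^2 = 289 elements since f is irreducible of degree 2.)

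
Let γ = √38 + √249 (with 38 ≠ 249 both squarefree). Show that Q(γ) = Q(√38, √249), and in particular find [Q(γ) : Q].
[Q(γ) : Q] = 4 (equivalently, Q(γ) = Q(√38, √249))

Obviously Q(γ) ⊆ Q(√38, √249), and [Q(√38, √249):Q] = 4 (since 38, 249 are distinct squarefree integers > 1 with 9462 not a perfect square). To show equality we compute the minimal polynomial of γ. From γ = √38 + √249: γ^2 = 38 + 2√(9462) + 249 = 287 + 2√(9462), so γ^2 - 287 = 2√(9462); squaring, (γ^2 - 287)^2 = 4·9462, i.e. γ^4 - 574γ^2 + 82369 - 37848 = 0, i.e. γ^4 - 574γ^2 + 44521 = 0. So γ is a root of x^4 - 574x^2 + 44521. This polynomial is irreducible over Q: it has no rational root (each ±√38 ± √249 is irrational), and any factorization into two quadratics over Q would force √(9462) ∈ Q (pairing opposite roots) or √38, √249 ∈ Q (other pairings), all impossible. Hence [Q(γ):Q] = 4 = [Q(√38, √249):Q], so Q(γ) = Q(√38, √249).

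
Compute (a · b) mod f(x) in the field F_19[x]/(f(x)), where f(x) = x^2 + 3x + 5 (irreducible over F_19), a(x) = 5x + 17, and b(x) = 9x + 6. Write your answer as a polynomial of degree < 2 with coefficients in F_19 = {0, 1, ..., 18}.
a · b ≡ 10x + 10 (mod f(x))

Multiply in F_19[x]: a(x)·b(x) = (5x + 17)·(9x + 6) = 7x^2 + 12x + 7. This has degree ≥ 2, so divide by f(x) over F_19: 7x^2 + 12x + 7 = (7)·(x^2 + 3x + 5) + (10x + 10). Hence a·b ≡ 10x + 10 (mod f). (F_19[x]/(f) is a field with 19^2 = 361 elements since f is irreducible of degree 2.)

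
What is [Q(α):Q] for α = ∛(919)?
[Q(α):Q] = 3

The minimal polynomial of α is x^3 - 919, irreducible over Q since 919 is not a perfect cube (so x^3 - 919 has no rational root). Hence [Q(α):Q] = deg(m_α) = 3.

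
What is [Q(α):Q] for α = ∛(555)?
[Q(α):Q] = 3

The minimal polynomial of α is x^3 - 555, irreducible over Q since 555 is not a perfect cube (so x^3 - 555 has no rational root). Hence [Q(α):Q] = deg(m_α) = 3.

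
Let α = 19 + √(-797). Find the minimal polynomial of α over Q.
m_α(x) = x^2 - 38x + 1158

From α - 19 = √(-797), squaring gives (α - 19)^2 = -797, i.e. α^2 - 38α + 361 = -797, so α^2 - 38α + 1158 = 0. The discriminant of x^2 - 38x + 1158 is (-38)^2 - 4·(1158) = 1444 - 4632 = -3188, and 4·(-797) is not a perfect square in Q since -797 is squarefree and ≠ 1. Hence x^2 - 38x + 1158 is irreducible over Q and is the minimal polynomial of α.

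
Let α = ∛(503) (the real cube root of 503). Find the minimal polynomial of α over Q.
m_α(x) = x^3 - 503

α satisfies α^3 = 503, so x^3 - 503 annihilates α. By the rational root test, a rational root p/q (in lowest terms) of x^3 - 503 would satisfy p^3 = 503 q^3, forcing q = 1 and p^3 = 503; but 503 is not a perfect cube, contradiction. A monic cubic over Q with no rational root is irreducible (any nontrivial factorization would include a linear factor). Hence x^3 - 503 is the minimal polynomial of α, and in particular [Q(α):Q] = 3.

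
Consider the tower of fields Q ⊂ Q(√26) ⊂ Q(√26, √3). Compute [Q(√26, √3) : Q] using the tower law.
[Q(√26, √3) : Q] = 4

[Q(√26):Q] = 2 (min poly x^2 - 26, irreducible since 26 is squarefree > 1). For the top step, suppose √3 ∈ Q(√26), say √3 = c + d√26 with c, d ∈ Q. Squaring: 3 = c^2 + 26d^2 + 2cd√26. Since √26 ∉ Q this forces 2cd = 0. If d = 0 then √3 = c ∈ Q, contradicting 3 squarefree > 1. If c = 0 then 3 = 26d^2, so 26·3 = (26d)^2 is a perfect square in Q — but 26·3 = 78 is not a perfect square (since 26 and 3 are distinct squarefree integers). Contradiction. Hence √3 ∉ Q(√26), so x^2 - 3 stays irreducible over Q(√26) and [Q(√26, √3) : Q(√26)] = 2. By the tower law, [Q(√26, √3) : Q] = 2 · 2 = 4.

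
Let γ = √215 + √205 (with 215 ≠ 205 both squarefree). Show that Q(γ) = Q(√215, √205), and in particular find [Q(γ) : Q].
[Q(γ) : Q] = 4 (equivalently, Q(γ) = Q(√215, √205))

Obviously Q(γ) ⊆ Q(√215, √205), and [Q(√215, √205):Q] = 4 (since 215, 205 are distinct squarefree integers > 1 with 44075 not a perfect square). To show equality we compute the minimal polynomial of γ. From γ = √215 + √205: γ^2 = 215 + 2√(44075) + 205 = 420 + 2√(44075), so γ^2 - 420 = 2√(44075); squaring, (γ^2 - 420)^2 = 4·44075, i.e. γ^4 - 840γ^2 + 176400 - 176300 = 0, i.e. γ^4 - 840γ^2 + 100 = 0. So γ is a root of x^4 - 840x^2 + 100. This polynomial is irreducible over Q: it has no rational root (each ±√215 ± √205 is irrational), and any factorization into two quadratics over Q would force √(44075) ∈ Q (pairing opposite roots) or √215, √205 ∈ Q (other pairings), all impossible. Hence [Q(γ):Q] = 4 = [Q(√215, √205):Q], so Q(γ) = Q(√215, √205).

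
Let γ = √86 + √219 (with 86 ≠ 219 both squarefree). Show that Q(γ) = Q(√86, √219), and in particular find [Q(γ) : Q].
[Q(γ) : Q] = 4 (equivalently, Q(γ) = Q(√86, √219))

Obviously Q(γ) ⊆ Q(√86, √219), and [Q(√86, √219):Q] = 4 (since 86, 219 are distinct squarefree integers > 1 with 18834 not a perfect square). To show equality we compute the minimal polynomial of γ. From γ = √86 + √219: γ^2 = 86 + 2√(18834) + 219 = 305 + 2√(18834), so γ^2 - 305 = 2√(18834); squaring, (γ^2 - 305)^2 = 4·18834, i.e. γ^4 - 610γ^2 + 93025 - 75336 = 0, i.e. γ^4 - 610γ^2 + 17689 = 0. So γ is a root of x^4 - 610x^2 + 17689. This polynomial is irreducible over Q: it has no rational root (each ±√86 ± √219 is irrational), and any factorization into two quadratics over Q would force √(18834) ∈ Q (pairing opposite roots) or √86, √219 ∈ Q (other pairings), all impossible. Hence [Q(γ):Q] = 4 = [Q(√86, √219):Q], so Q(γ) = Q(√86, √219).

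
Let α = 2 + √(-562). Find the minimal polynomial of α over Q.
m_α(x) = x^2 - 4x + 566

From α - 2 = √(-562), squaring gives (α - 2)^2 = -562, i.e. α^2 - 4α + 4 = -562, so α^2 - 4α + 566 = 0. The discriminant of x^2 - 4x + 566 is (-4)^2 - 4·(566) = 16 - 2264 = -2248, and 4·(-562) is not a perfect square in Q since -562 is squarefree and ≠ 1. Hence x^2 - 4x + 566 is irreducible over Q and is the minimal polynomial of α.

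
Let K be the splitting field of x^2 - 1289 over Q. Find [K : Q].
[K : Q] = 2

f(x) = x^2 - 1289 factors as (x - √1289)(x + √1289). The splitting field is K = Q(√1289). Since 1289 is squarefree and > 1, it is not a perfect square, so x^2 - 1289 is irreducible over Q and [Q(√1289) : Q] = 2. Hence [K : Q] = 2.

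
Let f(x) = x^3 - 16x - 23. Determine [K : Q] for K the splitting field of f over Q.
[K : Q] = 6

By the rational root test, any rational root of the monic integer polynomial f(x) = x^3 - 16x - 23 must be an integer dividing the constant term -23, i.e. one of ±{1, 23}. Evaluating: f(1) = -38, f(-1) = -8, f(23) = 11776, f(-23) = -11822; none is 0, so f has no rational root and is therefore irreducible over Q (a cubic with no linear factor over a field is irreducible). For an irreducible cubic, the Galois group is A_3 or S_3 according as the discriminant disc(f) = -4a^3 - 27b^2 = -4·(-16)^3 - 27·(-23)^2 = 2101 is or is not a square in Q. Here disc(f) = 2101 is not a perfect square in Q, so the Galois group of f over Q is not contained in A_3 and must be all of S_3. The splitting field has degree |S_3| = 6 over Q, so [K : Q] = 6.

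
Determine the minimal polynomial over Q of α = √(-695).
m_α(x) = x^2 + 695

α satisfies α^2 + 695 = 0, so x^2 + 695 annihilates α. Since d = -695 is squarefree and ≠ 1, it is not a perfect square in Q, so x^2 + 695 has no rational root and is therefore irreducible over Q (a degree-2 polynomial over a field is irreducible iff it has no root). Hence m_α(x) = x^2 + 695.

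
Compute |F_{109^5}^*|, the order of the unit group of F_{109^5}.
|F_{109^5}^*| = 15386239548

F_{109^5} has 109^5 = 15386239549 elements; its multiplicative group consists of all nonzero elements, so |F_{109^5}^*| = 15386239549 - 1 = 15386239548. (It is cyclic since any finite subgroup of the multiplicative group of a field is cyclic.)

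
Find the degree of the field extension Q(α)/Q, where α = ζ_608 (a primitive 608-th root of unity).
[Q(α):Q] = 288

The minimal polynomial of ζ_608 over Q is the 608-th cyclotomic polynomial Φ_608(x), which is irreducible over Q and has degree φ(608) = 288. Hence [Q(α):Q] = φ(608) = 288.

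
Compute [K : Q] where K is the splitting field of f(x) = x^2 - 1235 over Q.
[K : Q] = 2

f(x) = x^2 - 1235 factors as (x - √1235)(x + √1235). The splitting field is K = Q(√1235). Since 1235 is squarefree and > 1, it is not a perfect square, so x^2 - 1235 is irreducible over Q and [Q(√1235) : Q] = 2. Hence [K : Q] = 2.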